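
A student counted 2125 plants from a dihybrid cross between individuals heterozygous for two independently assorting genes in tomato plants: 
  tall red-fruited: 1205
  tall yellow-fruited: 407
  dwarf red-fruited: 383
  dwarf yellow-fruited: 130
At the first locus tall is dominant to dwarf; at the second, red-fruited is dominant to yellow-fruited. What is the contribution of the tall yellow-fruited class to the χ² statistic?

A dihybrid F₂ with independent assortment and complete dominance at both loci gives a 9:3:3:1 phenotypic ratio.
Under the 9:3:3:1 hypothesis (Σ ratio = 16, N = 2125):
  tall red-fruited: 2125 × 9/16 = 1195.3125
  tall yellow-fruited: 2125 × 3/16 = 398.4375
  dwarf red-fruited: 2125 × 3/16 = 398.4375
  dwarf yellow-fruited: 2125 × 1/16 = 132.8125
Contribution of tall yellow-fruited: (407 − 398.4375)² / 398.4375 = 0.1840

0.184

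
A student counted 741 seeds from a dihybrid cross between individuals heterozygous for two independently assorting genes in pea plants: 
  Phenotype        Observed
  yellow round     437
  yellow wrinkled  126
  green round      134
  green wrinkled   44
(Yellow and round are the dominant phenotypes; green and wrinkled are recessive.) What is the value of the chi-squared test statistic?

A dihybrid F₂ with independent assortment and complete dominance at both loci gives a 9:3:3:1 phenotypic ratio.
The 9:3:3:1 ratio has 16 parts, so with N = 741 the expected counts are:
  yellow round: 741 × 9/16 = 416.8125
  yellow wrinkled: 741 × 3/16 = 138.9375
  green round: 741 × 3/16 = 138.9375
  green wrinkled: 741 × 1/16 = 46.3125
χ² = Σ (O − E)² / E
  yellow round: (437 − 416.8125)² / 416.8125 = 0.9777
  yellow wrinkled: (126 − 138.9375)² / 138.9375 = 1.2047
  green round: (134 − 138.9375)² / 138.9375 = 0.1755
  green wrinkled: (44 − 46.3125)² / 46.3125 = 0.1155
χ² = 0.9777 + 1.2047 + 0.1755 + 0.1155 = 2.4734 ≈ 2.473

2.473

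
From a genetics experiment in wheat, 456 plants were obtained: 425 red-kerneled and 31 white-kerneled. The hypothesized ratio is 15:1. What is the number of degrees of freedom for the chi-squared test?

1

A goodness-of-fit test with 2 phenotype classes has df = 2 − 1 = 1.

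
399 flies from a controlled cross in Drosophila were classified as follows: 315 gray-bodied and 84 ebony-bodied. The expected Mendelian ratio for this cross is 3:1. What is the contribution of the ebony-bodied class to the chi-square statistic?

2.487

The 3:1 ratio has 4 parts, so with N = 399 the expected counts are:
  gray-bodied: 399 × 3/4 = 299.25
  ebony-bodied: 399 × 1/4 = 99.75
Contribution of ebony-bodied: (84 − 99.75)² / 99.75 = 2.4868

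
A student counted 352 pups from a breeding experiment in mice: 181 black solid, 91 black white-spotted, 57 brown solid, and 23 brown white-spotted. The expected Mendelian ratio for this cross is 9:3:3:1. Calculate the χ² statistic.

Expected counts for N = 352 under a 9:3:3:1 ratio (total parts = 16):
  black solid: 352 × 9/16 = 198
  black white-spotted: 352 × 3/16 = 66
  brown solid: 352 × 3/16 = 66
  brown white-spotted: 352 × 1/16 = 22
χ² = Σ (O − E)² / E
  black solid: (181 − 198)² / 198 = 1.4596
  black white-spotted: (91 − 66)² / 66 = 9.4697
  brown solid: (57 − 66)² / 66 = 1.2273
  brown white-spotted: (23 − 22)² / 22 = 0.0455
χ² = 1.4596 + 9.4697 + 1.2273 + 0.0455 = 12.2021 ≈ 12.202

12.202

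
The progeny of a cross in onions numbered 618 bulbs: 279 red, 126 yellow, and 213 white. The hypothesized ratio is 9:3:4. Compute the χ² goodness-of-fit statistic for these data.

Expected counts for N = 618 under a 9:3:4 ratio (total parts = 16):
  red: 618 × 9/16 = 347.625
  yellow: 618 × 3/16 = 115.875
  white: 618 × 4/16 = 154.5
χ² = Σ (O − E)² / E
  red: (279 − 347.625)² / 347.625 = 13.5473
  yellow: (126 − 115.875)² / 115.875 = 0.8847
  white: (213 − 154.5)² / 154.5 = 22.1505
χ² = 13.5473 + 0.8847 + 22.1505 = 36.5825 ≈ 36.583

36.583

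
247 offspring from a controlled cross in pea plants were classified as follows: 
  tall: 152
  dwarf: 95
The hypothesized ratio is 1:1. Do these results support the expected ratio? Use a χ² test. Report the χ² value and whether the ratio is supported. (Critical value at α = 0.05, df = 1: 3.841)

The 1:1 ratio has 2 parts, so with N = 247 the expected counts are:
  tall: 247 × 1/2 = 123.5
  dwarf: 247 × 1/2 = 123.5
χ² = Σ (O − E)² / E
  tall: (152 − 123.5)² / 123.5 = 6.5769
  dwarf: (95 − 123.5)² / 123.5 = 6.5769
χ² = 6.5769 + 6.5769 = 13.1538 ≈ 13.154
Degrees of freedom = 2 − 1 = 1; critical value at α = 0.05 is 3.841.
Since 13.154 > 3.841, we reject the null hypothesis — the data do not fit the 1:1 ratio.

13.154; not consistent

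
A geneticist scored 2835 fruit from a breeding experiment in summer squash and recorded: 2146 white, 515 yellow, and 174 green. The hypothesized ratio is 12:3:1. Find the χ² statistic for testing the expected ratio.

Under the 12:3:1 hypothesis (Σ ratio = 16, N = 2835):
  white: 2835 × 12/16 = 2126.25
  yellow: 2835 × 3/16 = 531.5625
  green: 2835 × 1/16 = 177.1875
χ² = Σ (O − E)² / E
  white: (2146 − 2126.25)² / 2126.25 = 0.1835
  yellow: (515 − 531.5625)² / 531.5625 = 0.5161
  green: (174 − 177.1875)² / 177.1875 = 0.0573
χ² = 0.1835 + 0.5161 + 0.0573 = 0.7569 ≈ 0.757

0.757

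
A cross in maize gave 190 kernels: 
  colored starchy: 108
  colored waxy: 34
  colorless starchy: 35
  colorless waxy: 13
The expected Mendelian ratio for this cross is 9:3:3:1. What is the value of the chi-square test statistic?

0.204

Total ratio parts = 16. Expected numbers out of 190:
  colored starchy: 190 × 9/16 = 106.875
  colored waxy: 190 × 3/16 = 35.625
  colorless starchy: 190 × 3/16 = 35.625
  colorless waxy: 190 × 1/16 = 11.875
χ² = Σ (O − E)² / E
  colored starchy: (108 − 106.875)² / 106.875 = 0.0118
  colored waxy: (34 − 35.625)² / 35.625 = 0.0741
  colorless starchy: (35 − 35.625)² / 35.625 = 0.0110
  colorless waxy: (13 − 11.875)² / 11.875 = 0.1066
χ² = 0.0118 + 0.0741 + 0.0110 + 0.1066 = 0.2035 ≈ 0.204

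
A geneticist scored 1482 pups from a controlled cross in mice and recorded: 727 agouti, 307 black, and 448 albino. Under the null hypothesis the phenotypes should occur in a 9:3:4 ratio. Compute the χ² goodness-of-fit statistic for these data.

32.902

Expected counts for N = 1482 under a 9:3:4 ratio (total parts = 16):
  agouti: 1482 × 9/16 = 833.625
  black: 1482 × 3/16 = 277.875
  albino: 1482 × 4/16 = 370.5
χ² = Σ (O − E)² / E
  agouti: (727 − 833.625)² / 833.625 = 13.6379
  black: (307 − 277.875)² / 277.875 = 3.0527
  albino: (448 − 370.5)² / 370.5 = 16.2112
χ² = 13.6379 + 3.0527 + 16.2112 = 32.9018 ≈ 32.902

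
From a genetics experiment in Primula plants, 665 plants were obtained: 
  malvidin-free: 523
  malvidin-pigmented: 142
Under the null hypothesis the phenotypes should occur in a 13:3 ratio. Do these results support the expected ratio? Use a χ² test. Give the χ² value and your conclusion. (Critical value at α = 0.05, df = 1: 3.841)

2.959; consistent

Expected counts for N = 665 under a 13:3 ratio (total parts = 16):
  malvidin-free: 665 × 13/16 = 540.3125
  malvidin-pigmented: 665 × 3/16 = 124.6875
χ² = Σ (O − E)² / E
  malvidin-free: (523 − 540.3125)² / 540.3125 = 0.5547
  malvidin-pigmented: (142 − 124.6875)² / 124.6875 = 2.4038
χ² = 0.5547 + 2.4038 = 2.9585 ≈ 2.959
Degrees of freedom = 2 − 1 = 1; critical value at α = 0.05 is 3.841.
Since 2.959 < 3.841, we fail to reject the null hypothesis — the data are consistent with the 13:3 ratio.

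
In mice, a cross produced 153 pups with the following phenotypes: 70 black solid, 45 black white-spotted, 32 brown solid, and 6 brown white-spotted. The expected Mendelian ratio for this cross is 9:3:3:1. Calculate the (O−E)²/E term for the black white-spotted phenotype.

Expected counts for N = 153 under a 9:3:3:1 ratio (total parts = 16):
  black solid: 153 × 9/16 = 86.0625
  black white-spotted: 153 × 3/16 = 28.6875
  brown solid: 153 × 3/16 = 28.6875
  brown white-spotted: 153 × 1/16 = 9.5625
Contribution of black white-spotted: (45 − 28.6875)² / 28.6875 = 9.2757

9.276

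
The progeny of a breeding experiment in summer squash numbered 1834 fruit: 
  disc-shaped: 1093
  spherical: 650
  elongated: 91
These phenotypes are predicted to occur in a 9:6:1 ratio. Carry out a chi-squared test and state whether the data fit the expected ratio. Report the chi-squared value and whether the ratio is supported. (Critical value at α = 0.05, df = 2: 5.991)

Expected counts for N = 1834 under a 9:6:1 ratio (total parts = 16):
  disc-shaped: 1834 × 9/16 = 1031.625
  spherical: 1834 × 6/16 = 687.75
  elongated: 1834 × 1/16 = 114.625
χ² = Σ (O − E)² / E
  disc-shaped: (1093 − 1031.625)² / 1031.625 = 3.6514
  spherical: (650 − 687.75)² / 687.75 = 2.0721
  elongated: (91 − 114.625)² / 114.625 = 4.8693
χ² = 3.6514 + 2.0721 + 4.8693 = 10.5928 ≈ 10.593
Degrees of freedom = 3 − 1 = 2; critical value at α = 0.05 is 5.991.
Since 10.593 > 5.991, we reject the null hypothesis — the data do not fit the 9:6:1 ratio.

10.593; not consistent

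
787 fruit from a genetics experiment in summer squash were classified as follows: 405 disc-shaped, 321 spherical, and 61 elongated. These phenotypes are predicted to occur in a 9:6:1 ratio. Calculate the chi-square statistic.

8.314

Total ratio parts = 16. Expected numbers out of 787:
  disc-shaped: 787 × 9/16 = 442.6875
  spherical: 787 × 6/16 = 295.125
  elongated: 787 × 1/16 = 49.1875
χ² = Σ (O − E)² / E
  disc-shaped: (405 − 442.6875)² / 442.6875 = 3.2085
  spherical: (321 − 295.125)² / 295.125 = 2.2686
  elongated: (61 − 49.1875)² / 49.1875 = 2.8368
χ² = 3.2085 + 2.2686 + 2.8368 = 8.3139 ≈ 8.314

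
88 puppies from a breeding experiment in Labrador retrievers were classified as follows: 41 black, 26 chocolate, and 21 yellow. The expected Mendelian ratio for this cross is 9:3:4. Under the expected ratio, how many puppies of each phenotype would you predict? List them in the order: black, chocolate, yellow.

49.5, 16.5, 22

Expected counts for N = 88 under a 9:3:4 ratio (total parts = 16):
  black: 88 × 9/16 = 49.5
  chocolate: 88 × 3/16 = 16.5
  yellow: 88 × 4/16 = 22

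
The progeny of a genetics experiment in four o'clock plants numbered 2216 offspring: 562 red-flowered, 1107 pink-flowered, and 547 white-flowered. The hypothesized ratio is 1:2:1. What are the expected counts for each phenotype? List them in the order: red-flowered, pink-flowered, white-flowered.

554, 1108, 554

The 1:2:1 ratio has 4 parts, so with N = 2216 the expected counts are:
  red-flowered: 2216 × 1/4 = 554
  pink-flowered: 2216 × 2/4 = 1108
  white-flowered: 2216 × 1/4 = 554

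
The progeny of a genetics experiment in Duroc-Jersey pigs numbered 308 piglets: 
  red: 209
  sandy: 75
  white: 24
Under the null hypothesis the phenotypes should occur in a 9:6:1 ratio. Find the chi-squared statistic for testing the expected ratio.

Total ratio parts = 16. Expected numbers out of 308:
  red: 308 × 9/16 = 173.25
  sandy: 308 × 6/16 = 115.5
  white: 308 × 1/16 = 19.25
χ² = Σ (O − E)² / E
  red: (209 − 173.25)² / 173.25 = 7.3770
  sandy: (75 − 115.5)² / 115.5 = 14.2013
  white: (24 − 19.25)² / 19.25 = 1.1721
χ² = 7.3770 + 14.2013 + 1.1721 = 22.7504 ≈ 22.750

22.750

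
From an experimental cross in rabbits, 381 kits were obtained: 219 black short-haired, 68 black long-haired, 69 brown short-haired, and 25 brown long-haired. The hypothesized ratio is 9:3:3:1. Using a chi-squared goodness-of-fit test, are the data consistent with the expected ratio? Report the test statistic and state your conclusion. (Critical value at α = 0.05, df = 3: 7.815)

0.410; consistent

Total ratio parts = 16. Expected numbers out of 381:
  black short-haired: 381 × 9/16 = 214.3125
  black long-haired: 381 × 3/16 = 71.4375
  brown short-haired: 381 × 3/16 = 71.4375
  brown long-haired: 381 × 1/16 = 23.8125
χ² = Σ (O − E)² / E
  black short-haired: (219 − 214.3125)² / 214.3125 = 0.1025
  black long-haired: (68 − 71.4375)² / 71.4375 = 0.1654
  brown short-haired: (69 − 71.4375)² / 71.4375 = 0.0832
  brown long-haired: (25 − 23.8125)² / 23.8125 = 0.0592
χ² = 0.1025 + 0.1654 + 0.0832 + 0.0592 = 0.4103 ≈ 0.410
Degrees of freedom = 4 − 1 = 3; critical value at α = 0.05 is 7.815.
Since 0.410 < 7.815, we fail to reject the null hypothesis — the data are consistent with the 9:3:3:1 ratio.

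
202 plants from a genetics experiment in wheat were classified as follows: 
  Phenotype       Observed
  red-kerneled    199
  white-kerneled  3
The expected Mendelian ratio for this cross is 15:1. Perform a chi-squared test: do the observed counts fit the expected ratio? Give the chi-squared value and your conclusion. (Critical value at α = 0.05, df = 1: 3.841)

7.827; not consistent

The 15:1 ratio has 16 parts, so with N = 202 the expected counts are:
  red-kerneled: 202 × 15/16 = 189.375
  white-kerneled: 202 × 1/16 = 12.625
χ² = Σ (O − E)² / E
  red-kerneled: (199 − 189.375)² / 189.375 = 0.4892
  white-kerneled: (3 − 12.625)² / 12.625 = 7.3379
χ² = 0.4892 + 7.3379 = 7.8271 ≈ 7.827
Degrees of freedom = 2 − 1 = 1; critical value at α = 0.05 is 3.841.
Since 7.827 > 3.841, we reject the null hypothesis — the data do not fit the 15:1 ratio.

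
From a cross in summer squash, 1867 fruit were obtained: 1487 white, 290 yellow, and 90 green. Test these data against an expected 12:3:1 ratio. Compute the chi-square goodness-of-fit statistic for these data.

Under the 12:3:1 hypothesis (Σ ratio = 16, N = 1867):
  white: 1867 × 12/16 = 1400.25
  yellow: 1867 × 3/16 = 350.0625
  green: 1867 × 1/16 = 116.6875
χ² = Σ (O − E)² / E
  white: (1487 − 1400.25)² / 1400.25 = 5.3744
  yellow: (290 − 350.0625)² / 350.0625 = 10.3053
  green: (90 − 116.6875)² / 116.6875 = 6.1037
χ² = 5.3744 + 10.3053 + 6.1037 = 21.7834 ≈ 21.783

21.783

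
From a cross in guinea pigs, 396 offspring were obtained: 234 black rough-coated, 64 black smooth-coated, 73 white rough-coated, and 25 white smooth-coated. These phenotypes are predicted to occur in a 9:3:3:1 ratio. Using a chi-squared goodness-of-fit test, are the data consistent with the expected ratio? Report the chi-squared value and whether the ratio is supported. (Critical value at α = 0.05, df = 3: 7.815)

2.007; consistent

Total ratio parts = 16. Expected numbers out of 396:
  black rough-coated: 396 × 9/16 = 222.75
  black smooth-coated: 396 × 3/16 = 74.25
  white rough-coated: 396 × 3/16 = 74.25
  white smooth-coated: 396 × 1/16 = 24.75
χ² = Σ (O − E)² / E
  black rough-coated: (234 − 222.75)² / 222.75 = 0.5682
  black smooth-coated: (64 − 74.25)² / 74.25 = 1.4150
  white rough-coated: (73 − 74.25)² / 74.25 = 0.0210
  white smooth-coated: (25 − 24.75)² / 24.75 = 0.0025
χ² = 0.5682 + 1.4150 + 0.0210 + 0.0025 = 2.0067 ≈ 2.007
Degrees of freedom = 4 − 1 = 3; critical value at α = 0.05 is 7.815.
Since 2.007 < 7.815, we fail to reject the null hypothesis — the data are consistent with the 9:3:3:1 ratio.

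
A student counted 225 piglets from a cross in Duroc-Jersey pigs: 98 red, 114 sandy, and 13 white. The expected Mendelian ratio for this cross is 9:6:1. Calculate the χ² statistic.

The 9:6:1 ratio has 16 parts, so with N = 225 the expected counts are:
  red: 225 × 9/16 = 126.5625
  sandy: 225 × 6/16 = 84.375
  white: 225 × 1/16 = 14.0625
χ² = Σ (O − E)² / E
  red: (98 − 126.5625)² / 126.5625 = 6.4460
  sandy: (114 − 84.375)² / 84.375 = 10.4017
  white: (13 − 14.0625)² / 14.0625 = 0.0803
χ² = 6.4460 + 10.4017 + 0.0803 = 16.928

16.928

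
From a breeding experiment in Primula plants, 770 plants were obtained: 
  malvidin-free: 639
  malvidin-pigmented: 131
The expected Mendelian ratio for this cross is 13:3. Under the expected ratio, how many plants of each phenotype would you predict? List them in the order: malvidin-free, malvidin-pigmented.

625.625, 144.375

The 13:3 ratio has 16 parts, so with N = 770 the expected counts are:
  malvidin-free: 770 × 13/16 = 625.625
  malvidin-pigmented: 770 × 3/16 = 144.375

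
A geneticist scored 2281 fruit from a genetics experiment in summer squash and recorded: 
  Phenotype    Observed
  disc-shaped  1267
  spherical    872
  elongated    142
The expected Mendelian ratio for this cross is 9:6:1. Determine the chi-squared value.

Under the 9:6:1 hypothesis (Σ ratio = 16, N = 2281):
  disc-shaped: 2281 × 9/16 = 1283.0625
  spherical: 2281 × 6/16 = 855.375
  elongated: 2281 × 1/16 = 142.5625
χ² = Σ (O − E)² / E
  disc-shaped: (1267 − 1283.0625)² / 1283.0625 = 0.2011
  spherical: (872 − 855.375)² / 855.375 = 0.3231
  elongated: (142 − 142.5625)² / 142.5625 = 0.0022
χ² = 0.2011 + 0.3231 + 0.0022 = 0.5264 ≈ 0.526

0.526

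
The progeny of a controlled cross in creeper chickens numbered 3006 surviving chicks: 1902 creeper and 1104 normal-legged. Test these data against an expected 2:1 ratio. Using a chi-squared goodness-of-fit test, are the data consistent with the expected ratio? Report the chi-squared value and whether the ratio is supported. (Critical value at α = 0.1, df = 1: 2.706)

Under the 2:1 hypothesis (Σ ratio = 3, N = 3006):
  creeper: 3006 × 2/3 = 2004
  normal-legged: 3006 × 1/3 = 1002
χ² = Σ (O − E)² / E
  creeper: (1902 − 2004)² / 2004 = 5.1916
  normal-legged: (1104 − 1002)² / 1002 = 10.3832
χ² = 5.1916 + 10.3832 = 15.5748 ≈ 15.575
Degrees of freedom = 2 − 1 = 1; critical value at α = 0.1 is 2.706.
Since 15.575 > 2.706, we reject the null hypothesis — the data do not fit the 2:1 ratio.

15.575; not consistent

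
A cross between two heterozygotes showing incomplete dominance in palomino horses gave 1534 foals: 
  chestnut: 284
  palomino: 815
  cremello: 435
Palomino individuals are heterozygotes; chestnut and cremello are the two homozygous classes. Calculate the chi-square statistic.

With incomplete dominance, a heterozygote × heterozygote cross gives a 1:2:1 phenotypic ratio.
Under the 1:2:1 hypothesis (Σ ratio = 4, N = 1534):
  chestnut: 1534 × 1/4 = 383.5
  palomino: 1534 × 2/4 = 767
  cremello: 1534 × 1/4 = 383.5
χ² = Σ (O − E)² / E
  chestnut: (284 − 383.5)² / 383.5 = 25.8155
  palomino: (815 − 767)² / 767 = 3.0039
  cremello: (435 − 383.5)² / 383.5 = 6.9159
χ² = 25.8155 + 3.0039 + 6.9159 = 35.7353 ≈ 35.735

35.735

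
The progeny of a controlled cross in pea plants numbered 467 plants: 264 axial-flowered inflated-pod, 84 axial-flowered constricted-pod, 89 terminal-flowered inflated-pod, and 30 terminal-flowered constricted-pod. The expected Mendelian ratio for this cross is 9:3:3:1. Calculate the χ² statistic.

Under the 9:3:3:1 hypothesis (Σ ratio = 16, N = 467):
  axial-flowered inflated-pod: 467 × 9/16 = 262.6875
  axial-flowered constricted-pod: 467 × 3/16 = 87.5625
  terminal-flowered inflated-pod: 467 × 3/16 = 87.5625
  terminal-flowered constricted-pod: 467 × 1/16 = 29.1875
χ² = Σ (O − E)² / E
  axial-flowered inflated-pod: (264 − 262.6875)² / 262.6875 = 0.0066
  axial-flowered constricted-pod: (84 − 87.5625)² / 87.5625 = 0.1449
  terminal-flowered inflated-pod: (89 − 87.5625)² / 87.5625 = 0.0236
  terminal-flowered constricted-pod: (30 − 29.1875)² / 29.1875 = 0.0226
χ² = 0.0066 + 0.1449 + 0.0236 + 0.0226 = 0.1977 ≈ 0.198

0.198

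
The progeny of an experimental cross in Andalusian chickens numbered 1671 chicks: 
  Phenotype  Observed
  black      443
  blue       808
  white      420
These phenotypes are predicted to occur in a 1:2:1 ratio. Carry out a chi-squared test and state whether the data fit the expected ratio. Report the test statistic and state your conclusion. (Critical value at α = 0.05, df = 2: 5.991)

Total ratio parts = 4. Expected numbers out of 1671:
  black: 1671 × 1/4 = 417.75
  blue: 1671 × 2/4 = 835.5
  white: 1671 × 1/4 = 417.75
χ² = Σ (O − E)² / E
  black: (443 − 417.75)² / 417.75 = 1.5262
  blue: (808 − 835.5)² / 835.5 = 0.9051
  white: (420 − 417.75)² / 417.75 = 0.0121
χ² = 1.5262 + 0.9051 + 0.0121 = 2.4434 ≈ 2.443
Degrees of freedom = 3 − 1 = 2; critical value at α = 0.05 is 5.991.
Since 2.443 < 5.991, we fail to reject the null hypothesis — the data are consistent with the 1:2:1 ratio.

2.443; consistent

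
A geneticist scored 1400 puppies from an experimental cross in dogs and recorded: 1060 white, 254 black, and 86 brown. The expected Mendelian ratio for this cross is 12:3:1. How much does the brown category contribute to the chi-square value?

0.026

Under the 12:3:1 hypothesis (Σ ratio = 16, N = 1400):
  white: 1400 × 12/16 = 1050
  black: 1400 × 3/16 = 262.5
  brown: 1400 × 1/16 = 87.5
Contribution of brown: (86 − 87.5)² / 87.5 = 0.0257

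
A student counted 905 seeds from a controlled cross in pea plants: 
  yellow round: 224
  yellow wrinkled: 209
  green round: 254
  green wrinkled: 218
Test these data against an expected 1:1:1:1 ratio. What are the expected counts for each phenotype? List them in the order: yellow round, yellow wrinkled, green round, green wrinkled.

226.25, 226.25, 226.25, 226.25

Expected counts for N = 905 under a 1:1:1:1 ratio (total parts = 4):
  yellow round: 905 × 1/4 = 226.25
  yellow wrinkled: 905 × 1/4 = 226.25
  green round: 905 × 1/4 = 226.25
  green wrinkled: 905 × 1/4 = 226.25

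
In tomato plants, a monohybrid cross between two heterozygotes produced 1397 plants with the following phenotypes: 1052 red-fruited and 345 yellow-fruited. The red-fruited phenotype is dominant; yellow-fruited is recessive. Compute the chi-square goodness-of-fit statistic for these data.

For a monohybrid cross between heterozygotes with complete dominance, the expected phenotypic ratio is 3:1.
Total ratio parts = 4. Expected numbers out of 1397:
  red-fruited: 1397 × 3/4 = 1047.75
  yellow-fruited: 1397 × 1/4 = 349.25
χ² = Σ (O − E)² / E
  red-fruited: (1052 − 1047.75)² / 1047.75 = 0.0172
  yellow-fruited: (345 − 349.25)² / 349.25 = 0.0517
χ² = 0.0172 + 0.0517 = 0.0689 ≈ 0.069

0.069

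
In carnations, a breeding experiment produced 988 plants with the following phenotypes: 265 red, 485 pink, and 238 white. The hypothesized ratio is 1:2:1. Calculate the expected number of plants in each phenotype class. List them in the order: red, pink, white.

247, 494, 247

Expected counts for N = 988 under a 1:2:1 ratio (total parts = 4):
  red: 988 × 1/4 = 247
  pink: 988 × 2/4 = 494
  white: 988 × 1/4 = 247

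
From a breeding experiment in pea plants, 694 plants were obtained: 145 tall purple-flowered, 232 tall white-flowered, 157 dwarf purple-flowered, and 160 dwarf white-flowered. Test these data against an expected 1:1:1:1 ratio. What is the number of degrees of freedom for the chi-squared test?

A goodness-of-fit test with 4 phenotype classes has df = 4 − 1 = 3.

3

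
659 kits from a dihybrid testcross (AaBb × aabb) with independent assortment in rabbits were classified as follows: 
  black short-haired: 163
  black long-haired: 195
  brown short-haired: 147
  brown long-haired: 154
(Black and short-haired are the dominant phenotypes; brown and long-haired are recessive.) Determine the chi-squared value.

A dihybrid testcross with independent assortment gives a 1:1:1:1 ratio.
The 1:1:1:1 ratio has 4 parts, so with N = 659 the expected counts are:
  black short-haired: 659 × 1/4 = 164.75
  black long-haired: 659 × 1/4 = 164.75
  brown short-haired: 659 × 1/4 = 164.75
  brown long-haired: 659 × 1/4 = 164.75
χ² = Σ (O − E)² / E
  black short-haired: (163 − 164.75)² / 164.75 = 0.0186
  black long-haired: (195 − 164.75)² / 164.75 = 5.5542
  brown short-haired: (147 − 164.75)² / 164.75 = 1.9124
  brown long-haired: (154 − 164.75)² / 164.75 = 0.7014
χ² = 0.0186 + 5.5542 + 1.9124 + 0.7014 = 8.1866 ≈ 8.187

8.187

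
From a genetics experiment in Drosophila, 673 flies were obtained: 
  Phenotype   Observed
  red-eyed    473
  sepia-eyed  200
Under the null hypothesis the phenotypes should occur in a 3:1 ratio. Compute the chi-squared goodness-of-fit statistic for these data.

Expected counts for N = 673 under a 3:1 ratio (total parts = 4):
  red-eyed: 673 × 3/4 = 504.75
  sepia-eyed: 673 × 1/4 = 168.25
χ² = Σ (O − E)² / E
  red-eyed: (473 − 504.75)² / 504.75 = 1.9972
  sepia-eyed: (200 − 168.25)² / 168.25 = 5.9915
χ² = 1.9972 + 5.9915 = 7.9887 ≈ 7.989

7.989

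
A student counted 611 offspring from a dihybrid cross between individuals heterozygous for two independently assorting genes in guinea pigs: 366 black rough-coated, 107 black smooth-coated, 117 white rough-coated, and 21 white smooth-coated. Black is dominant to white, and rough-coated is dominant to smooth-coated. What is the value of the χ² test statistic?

9.735

A dihybrid F₂ with independent assortment and complete dominance at both loci gives a 9:3:3:1 phenotypic ratio.
The 9:3:3:1 ratio has 16 parts, so with N = 611 the expected counts are:
  black rough-coated: 611 × 9/16 = 343.6875
  black smooth-coated: 611 × 3/16 = 114.5625
  white rough-coated: 611 × 3/16 = 114.5625
  white smooth-coated: 611 × 1/16 = 38.1875
χ² = Σ (O − E)² / E
  black rough-coated: (366 − 343.6875)² / 343.6875 = 1.4485
  black smooth-coated: (107 − 114.5625)² / 114.5625 = 0.4992
  white rough-coated: (117 − 114.5625)² / 114.5625 = 0.0519
  white smooth-coated: (21 − 38.1875)² / 38.1875 = 7.7358
χ² = 1.4485 + 0.4992 + 0.0519 + 7.7358 = 9.7354 ≈ 9.735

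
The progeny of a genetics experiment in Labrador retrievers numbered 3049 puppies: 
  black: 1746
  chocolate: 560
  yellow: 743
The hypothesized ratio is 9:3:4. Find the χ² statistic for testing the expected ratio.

1.283

Expected counts for N = 3049 under a 9:3:4 ratio (total parts = 16):
  black: 3049 × 9/16 = 1715.0625
  chocolate: 3049 × 3/16 = 571.6875
  yellow: 3049 × 4/16 = 762.25
χ² = Σ (O − E)² / E
  black: (1746 − 1715.0625)² / 1715.0625 = 0.5581
  chocolate: (560 − 571.6875)² / 571.6875 = 0.2389
  yellow: (743 − 762.25)² / 762.25 = 0.4861
χ² = 0.5581 + 0.2389 + 0.4861 = 1.2831 ≈ 1.283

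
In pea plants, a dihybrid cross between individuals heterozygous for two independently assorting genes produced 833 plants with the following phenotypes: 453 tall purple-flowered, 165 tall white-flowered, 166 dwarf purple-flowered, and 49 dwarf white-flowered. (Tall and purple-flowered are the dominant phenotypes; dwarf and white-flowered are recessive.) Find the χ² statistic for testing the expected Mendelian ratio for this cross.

A dihybrid F₂ with independent assortment and complete dominance at both loci gives a 9:3:3:1 phenotypic ratio.
Under the 9:3:3:1 hypothesis (Σ ratio = 16, N = 833):
  tall purple-flowered: 833 × 9/16 = 468.5625
  tall white-flowered: 833 × 3/16 = 156.1875
  dwarf purple-flowered: 833 × 3/16 = 156.1875
  dwarf white-flowered: 833 × 1/16 = 52.0625
χ² = Σ (O − E)² / E
  tall purple-flowered: (453 − 468.5625)² / 468.5625 = 0.5169
  tall white-flowered: (165 − 156.1875)² / 156.1875 = 0.4972
  dwarf purple-flowered: (166 − 156.1875)² / 156.1875 = 0.6165
  dwarf white-flowered: (49 − 52.0625)² / 52.0625 = 0.1801
χ² = 0.5169 + 0.4972 + 0.6165 + 0.1801 = 1.8107 ≈ 1.811

1.811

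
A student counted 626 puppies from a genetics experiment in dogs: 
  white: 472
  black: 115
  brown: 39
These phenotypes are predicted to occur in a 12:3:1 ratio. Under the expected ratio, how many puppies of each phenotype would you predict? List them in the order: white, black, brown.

Expected counts for N = 626 under a 12:3:1 ratio (total parts = 16):
  white: 626 × 12/16 = 469.5
  black: 626 × 3/16 = 117.375
  brown: 626 × 1/16 = 39.125

469.5, 117.375, 39.125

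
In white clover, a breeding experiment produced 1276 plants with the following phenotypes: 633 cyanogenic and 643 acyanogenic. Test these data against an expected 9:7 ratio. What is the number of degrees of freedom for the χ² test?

A goodness-of-fit test with 2 phenotype classes has df = 2 − 1 = 1.

1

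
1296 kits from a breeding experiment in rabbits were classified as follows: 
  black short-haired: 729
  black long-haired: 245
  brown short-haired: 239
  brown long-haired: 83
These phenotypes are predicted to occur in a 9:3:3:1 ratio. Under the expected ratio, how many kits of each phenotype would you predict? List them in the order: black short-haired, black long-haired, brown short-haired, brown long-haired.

Expected counts for N = 1296 under a 9:3:3:1 ratio (total parts = 16):
  black short-haired: 1296 × 9/16 = 729
  black long-haired: 1296 × 3/16 = 243
  brown short-haired: 1296 × 3/16 = 243
  brown long-haired: 1296 × 1/16 = 81

729, 243, 243, 81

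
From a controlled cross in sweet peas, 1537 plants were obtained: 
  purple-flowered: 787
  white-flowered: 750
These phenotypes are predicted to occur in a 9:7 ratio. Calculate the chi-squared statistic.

15.905

Total ratio parts = 16. Expected numbers out of 1537:
  purple-flowered: 1537 × 9/16 = 864.5625
  white-flowered: 1537 × 7/16 = 672.4375
χ² = Σ (O − E)² / E
  purple-flowered: (787 − 864.5625)² / 864.5625 = 6.9584
  white-flowered: (750 − 672.4375)² / 672.4375 = 8.9465
χ² = 6.9584 + 8.9465 = 15.9049 ≈ 15.905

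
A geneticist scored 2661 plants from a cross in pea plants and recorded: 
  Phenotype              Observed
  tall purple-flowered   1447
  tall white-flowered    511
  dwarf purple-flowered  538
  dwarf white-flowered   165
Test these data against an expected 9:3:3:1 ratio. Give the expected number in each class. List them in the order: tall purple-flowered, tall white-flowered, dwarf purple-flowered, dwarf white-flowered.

1496.8125, 498.9375, 498.9375, 166.3125

The 9:3:3:1 ratio has 16 parts, so with N = 2661 the expected counts are:
  tall purple-flowered: 2661 × 9/16 = 1496.8125
  tall white-flowered: 2661 × 3/16 = 498.9375
  dwarf purple-flowered: 2661 × 3/16 = 498.9375
  dwarf white-flowered: 2661 × 1/16 = 166.3125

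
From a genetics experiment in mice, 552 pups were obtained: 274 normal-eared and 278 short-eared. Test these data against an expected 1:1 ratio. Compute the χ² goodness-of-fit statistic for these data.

Total ratio parts = 2. Expected numbers out of 552:
  normal-eared: 552 × 1/2 = 276
  short-eared: 552 × 1/2 = 276
χ² = Σ (O − E)² / E
  normal-eared: (274 − 276)² / 276 = 0.0145
  short-eared: (278 − 276)² / 276 = 0.0145
χ² = 0.0145 + 0.0145 = 0.029

0.029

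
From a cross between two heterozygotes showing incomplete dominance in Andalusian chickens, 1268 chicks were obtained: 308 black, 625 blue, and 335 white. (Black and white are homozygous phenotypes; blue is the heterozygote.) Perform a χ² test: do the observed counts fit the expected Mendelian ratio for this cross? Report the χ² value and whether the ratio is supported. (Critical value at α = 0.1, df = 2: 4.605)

1.405; consistent

With incomplete dominance, a heterozygote × heterozygote cross gives a 1:2:1 phenotypic ratio.
The 1:2:1 ratio has 4 parts, so with N = 1268 the expected counts are:
  black: 1268 × 1/4 = 317
  blue: 1268 × 2/4 = 634
  white: 1268 × 1/4 = 317
χ² = Σ (O − E)² / E
  black: (308 − 317)² / 317 = 0.2555
  blue: (625 − 634)² / 634 = 0.1278
  white: (335 − 317)² / 317 = 1.0221
χ² = 0.2555 + 0.1278 + 1.0221 = 1.4054 ≈ 1.405
Degrees of freedom = 3 − 1 = 2; critical value at α = 0.1 is 4.605.
Since 1.405 < 4.605, we fail to reject the null hypothesis — the data are consistent with the 1:2:1 ratio.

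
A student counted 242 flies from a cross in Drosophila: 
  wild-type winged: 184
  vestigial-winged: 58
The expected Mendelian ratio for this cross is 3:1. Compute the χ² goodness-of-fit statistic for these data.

0.138

The 3:1 ratio has 4 parts, so with N = 242 the expected counts are:
  wild-type winged: 242 × 3/4 = 181.5
  vestigial-winged: 242 × 1/4 = 60.5
χ² = Σ (O − E)² / E
  wild-type winged: (184 − 181.5)² / 181.5 = 0.0344
  vestigial-winged: (58 − 60.5)² / 60.5 = 0.1033
χ² = 0.0344 + 0.1033 = 0.1377 ≈ 0.138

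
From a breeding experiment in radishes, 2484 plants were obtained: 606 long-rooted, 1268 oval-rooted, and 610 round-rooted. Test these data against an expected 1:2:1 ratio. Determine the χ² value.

1.101

Total ratio parts = 4. Expected numbers out of 2484:
  long-rooted: 2484 × 1/4 = 621
  oval-rooted: 2484 × 2/4 = 1242
  round-rooted: 2484 × 1/4 = 621
χ² = Σ (O − E)² / E
  long-rooted: (606 − 621)² / 621 = 0.3623
  oval-rooted: (1268 − 1242)² / 1242 = 0.5443
  round-rooted: (610 − 621)² / 621 = 0.1948
χ² = 0.3623 + 0.5443 + 0.1948 = 1.1014 ≈ 1.101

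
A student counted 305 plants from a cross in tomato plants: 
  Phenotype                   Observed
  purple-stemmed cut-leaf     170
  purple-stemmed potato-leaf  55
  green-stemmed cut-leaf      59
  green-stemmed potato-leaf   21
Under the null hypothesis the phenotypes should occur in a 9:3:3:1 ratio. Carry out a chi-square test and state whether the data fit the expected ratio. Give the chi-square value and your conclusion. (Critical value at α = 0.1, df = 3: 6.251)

0.352; consistent

Under the 9:3:3:1 hypothesis (Σ ratio = 16, N = 305):
  purple-stemmed cut-leaf: 305 × 9/16 = 171.5625
  purple-stemmed potato-leaf: 305 × 3/16 = 57.1875
  green-stemmed cut-leaf: 305 × 3/16 = 57.1875
  green-stemmed potato-leaf: 305 × 1/16 = 19.0625
χ² = Σ (O − E)² / E
  purple-stemmed cut-leaf: (170 − 171.5625)² / 171.5625 = 0.0142
  purple-stemmed potato-leaf: (55 − 57.1875)² / 57.1875 = 0.0837
  green-stemmed cut-leaf: (59 − 57.1875)² / 57.1875 = 0.0574
  green-stemmed potato-leaf: (21 − 19.0625)² / 19.0625 = 0.1969
χ² = 0.0142 + 0.0837 + 0.0574 + 0.1969 = 0.3522 ≈ 0.352
Degrees of freedom = 4 − 1 = 3; critical value at α = 0.1 is 6.251.
Since 0.352 < 6.251, we fail to reject the null hypothesis — the data are consistent with the 9:3:3:1 ratio.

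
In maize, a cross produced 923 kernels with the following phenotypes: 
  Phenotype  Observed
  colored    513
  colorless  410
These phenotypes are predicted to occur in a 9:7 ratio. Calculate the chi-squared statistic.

0.169

Under the 9:7 hypothesis (Σ ratio = 16, N = 923):
  colored: 923 × 9/16 = 519.1875
  colorless: 923 × 7/16 = 403.8125
χ² = Σ (O − E)² / E
  colored: (513 − 519.1875)² / 519.1875 = 0.0737
  colorless: (410 − 403.8125)² / 403.8125 = 0.0948
χ² = 0.0737 + 0.0948 = 0.1685 ≈ 0.169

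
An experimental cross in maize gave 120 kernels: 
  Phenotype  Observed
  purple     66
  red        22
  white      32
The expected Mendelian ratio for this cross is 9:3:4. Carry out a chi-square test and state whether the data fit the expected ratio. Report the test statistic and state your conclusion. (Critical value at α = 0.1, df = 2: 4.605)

Under the 9:3:4 hypothesis (Σ ratio = 16, N = 120):
  purple: 120 × 9/16 = 67.5
  red: 120 × 3/16 = 22.5
  white: 120 × 4/16 = 30
χ² = Σ (O − E)² / E
  purple: (66 − 67.5)² / 67.5 = 0.0333
  red: (22 − 22.5)² / 22.5 = 0.0111
  white: (32 − 30)² / 30 = 0.1333
χ² = 0.0333 + 0.0111 + 0.1333 = 0.1777 ≈ 0.178
Degrees of freedom = 3 − 1 = 2; critical value at α = 0.1 is 4.605.
Since 0.178 < 4.605, we fail to reject the null hypothesis — the data are consistent with the 9:3:4 ratio.

0.178; consistent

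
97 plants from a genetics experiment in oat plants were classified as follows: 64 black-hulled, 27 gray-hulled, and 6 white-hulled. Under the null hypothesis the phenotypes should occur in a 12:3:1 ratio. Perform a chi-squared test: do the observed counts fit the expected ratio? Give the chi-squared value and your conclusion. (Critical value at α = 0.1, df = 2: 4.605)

5.323; not consistent

Total ratio parts = 16. Expected numbers out of 97:
  black-hulled: 97 × 12/16 = 72.75
  gray-hulled: 97 × 3/16 = 18.1875
  white-hulled: 97 × 1/16 = 6.0625
χ² = Σ (O − E)² / E
  black-hulled: (64 − 72.75)² / 72.75 = 1.0524
  gray-hulled: (27 − 18.1875)² / 18.1875 = 4.2700
  white-hulled: (6 − 6.0625)² / 6.0625 = 0.0006
χ² = 1.0524 + 4.2700 + 0.0006 = 5.323
Degrees of freedom = 3 − 1 = 2; critical value at α = 0.1 is 4.605.
Since 5.323 > 4.605, we reject the null hypothesis — the data do not fit the 12:3:1 ratio.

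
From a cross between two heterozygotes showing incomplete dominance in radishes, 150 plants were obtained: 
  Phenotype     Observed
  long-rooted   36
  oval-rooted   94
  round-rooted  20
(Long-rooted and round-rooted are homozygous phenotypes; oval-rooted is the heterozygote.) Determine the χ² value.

13.040

With incomplete dominance, a heterozygote × heterozygote cross gives a 1:2:1 phenotypic ratio.
Under the 1:2:1 hypothesis (Σ ratio = 4, N = 150):
  long-rooted: 150 × 1/4 = 37.5
  oval-rooted: 150 × 2/4 = 75
  round-rooted: 150 × 1/4 = 37.5
χ² = Σ (O − E)² / E
  long-rooted: (36 − 37.5)² / 37.5 = 0.0600
  oval-rooted: (94 − 75)² / 75 = 4.8133
  round-rooted: (20 − 37.5)² / 37.5 = 8.1667
χ² = 0.0600 + 4.8133 + 8.1667 = 13.040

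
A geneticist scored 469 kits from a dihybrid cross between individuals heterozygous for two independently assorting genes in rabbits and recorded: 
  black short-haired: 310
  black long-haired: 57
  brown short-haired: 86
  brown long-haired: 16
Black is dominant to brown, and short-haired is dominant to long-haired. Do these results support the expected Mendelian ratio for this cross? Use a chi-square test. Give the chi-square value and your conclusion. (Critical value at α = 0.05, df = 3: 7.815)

25.059; not consistent

A dihybrid F₂ with independent assortment and complete dominance at both loci gives a 9:3:3:1 phenotypic ratio.
Under the 9:3:3:1 hypothesis (Σ ratio = 16, N = 469):
  black short-haired: 469 × 9/16 = 263.8125
  black long-haired: 469 × 3/16 = 87.9375
  brown short-haired: 469 × 3/16 = 87.9375
  brown long-haired: 469 × 1/16 = 29.3125
χ² = Σ (O − E)² / E
  black short-haired: (310 − 263.8125)² / 263.8125 = 8.0864
  black long-haired: (57 − 87.9375)² / 87.9375 = 10.8842
  brown short-haired: (86 − 87.9375)² / 87.9375 = 0.0427
  brown long-haired: (16 − 29.3125)² / 29.3125 = 6.0460
χ² = 8.0864 + 10.8842 + 0.0427 + 6.0460 = 25.0593 ≈ 25.059
Degrees of freedom = 4 − 1 = 3; critical value at α = 0.05 is 7.815.
Since 25.059 > 7.815, we reject the null hypothesis — the data do not fit the 9:3:3:1 ratio.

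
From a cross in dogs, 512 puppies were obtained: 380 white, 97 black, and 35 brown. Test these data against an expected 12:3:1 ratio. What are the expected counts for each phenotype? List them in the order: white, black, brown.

384, 96, 32

The 12:3:1 ratio has 16 parts, so with N = 512 the expected counts are:
  white: 512 × 12/16 = 384
  black: 512 × 3/16 = 96
  brown: 512 × 1/16 = 32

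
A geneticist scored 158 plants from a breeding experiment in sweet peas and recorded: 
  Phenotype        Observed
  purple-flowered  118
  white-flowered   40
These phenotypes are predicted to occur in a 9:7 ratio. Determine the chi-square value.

21.816

Expected counts for N = 158 under a 9:7 ratio (total parts = 16):
  purple-flowered: 158 × 9/16 = 88.875
  white-flowered: 158 × 7/16 = 69.125
χ² = Σ (O − E)² / E
  purple-flowered: (118 − 88.875)² / 88.875 = 9.5445
  white-flowered: (40 − 69.125)² / 69.125 = 12.2715
χ² = 9.5445 + 12.2715 = 21.816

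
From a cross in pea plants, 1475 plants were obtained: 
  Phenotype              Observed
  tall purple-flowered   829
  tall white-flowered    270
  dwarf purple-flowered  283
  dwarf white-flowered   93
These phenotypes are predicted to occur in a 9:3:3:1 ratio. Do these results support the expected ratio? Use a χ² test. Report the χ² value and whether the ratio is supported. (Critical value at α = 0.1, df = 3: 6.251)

Total ratio parts = 16. Expected numbers out of 1475:
  tall purple-flowered: 1475 × 9/16 = 829.6875
  tall white-flowered: 1475 × 3/16 = 276.5625
  dwarf purple-flowered: 1475 × 3/16 = 276.5625
  dwarf white-flowered: 1475 × 1/16 = 92.1875
χ² = Σ (O − E)² / E
  tall purple-flowered: (829 − 829.6875)² / 829.6875 = 0.0006
  tall white-flowered: (270 − 276.5625)² / 276.5625 = 0.1557
  dwarf purple-flowered: (283 − 276.5625)² / 276.5625 = 0.1498
  dwarf white-flowered: (93 − 92.1875)² / 92.1875 = 0.0072
χ² = 0.0006 + 0.1557 + 0.1498 + 0.0072 = 0.3133 ≈ 0.313
Degrees of freedom = 4 − 1 = 3; critical value at α = 0.1 is 6.251.
Since 0.313 < 6.251, we fail to reject the null hypothesis — the data are consistent with the 9:3:3:1 ratio.

0.313; consistent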